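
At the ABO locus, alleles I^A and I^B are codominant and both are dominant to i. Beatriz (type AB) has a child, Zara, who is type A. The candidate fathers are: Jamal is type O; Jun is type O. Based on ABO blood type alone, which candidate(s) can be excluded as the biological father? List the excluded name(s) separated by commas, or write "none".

A candidate is excluded only if no genotype consistent with his phenotype could produce a type A child with a type AB mother.
Every candidate has at least one consistent genotype combination, so none can be excluded.

none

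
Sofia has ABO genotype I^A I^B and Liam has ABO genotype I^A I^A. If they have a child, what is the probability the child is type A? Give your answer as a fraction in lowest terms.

ABO cross I^A I^B × I^A I^A → offspring phenotypes: 1/2 A, 1/2 AB.
So P(type A) = 1/2.

1/2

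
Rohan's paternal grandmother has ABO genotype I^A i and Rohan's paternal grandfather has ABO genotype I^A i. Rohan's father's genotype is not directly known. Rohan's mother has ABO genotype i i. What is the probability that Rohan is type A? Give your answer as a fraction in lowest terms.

Rohan's father's ABO genotype from I^A i × I^A i: 1/4 I^A I^A, 1/2 I^A i, 1/4 i i.
Crossing each possibility with the mother i i and summing P(type A): 1/4·1 + 1/2·1/2 + 1/4·0 = 1/2.

1/2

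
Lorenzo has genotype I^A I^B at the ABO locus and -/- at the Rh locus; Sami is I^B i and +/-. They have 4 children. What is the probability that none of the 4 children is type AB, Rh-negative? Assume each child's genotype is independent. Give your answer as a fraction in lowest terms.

ABO cross I^A I^B × I^B i → 1/4 A, 1/2 B, 1/4 AB.
Rh cross -/- × +/- → 1/2 Rh+, 1/2 Rh-; so P(type AB, Rh-negative) = 1/4 × 1/2 = 1/8 per child.
P(not type AB, Rh-negative) = 7/8 for one child; (7/8)^4 = 2401/4096.

2401/4096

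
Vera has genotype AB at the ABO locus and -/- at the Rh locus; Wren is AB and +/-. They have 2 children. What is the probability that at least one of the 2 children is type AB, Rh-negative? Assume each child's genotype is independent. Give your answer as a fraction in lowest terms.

7/16

ABO cross AB × AB → 1/4 A, 1/4 B, 1/2 AB.
Rh cross -/- × +/- → 1/2 Rh+, 1/2 Rh-; so P(type AB, Rh-negative) = 1/2 × 1/2 = 1/4 per child.
P(none) = (3/4)^2 = 9/16; P(at least one) = 1 − 9/16 = 7/16.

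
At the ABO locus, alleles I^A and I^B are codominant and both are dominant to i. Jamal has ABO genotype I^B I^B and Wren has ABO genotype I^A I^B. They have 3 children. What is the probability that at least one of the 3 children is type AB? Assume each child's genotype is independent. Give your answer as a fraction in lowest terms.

ABO cross I^B I^B × I^A I^B → 1/2 B, 1/2 AB.
So P(type AB) = 1/2 per child.
P(none) = (1/2)^3 = 1/8; P(at least one) = 1 − 1/8 = 7/8.

7/8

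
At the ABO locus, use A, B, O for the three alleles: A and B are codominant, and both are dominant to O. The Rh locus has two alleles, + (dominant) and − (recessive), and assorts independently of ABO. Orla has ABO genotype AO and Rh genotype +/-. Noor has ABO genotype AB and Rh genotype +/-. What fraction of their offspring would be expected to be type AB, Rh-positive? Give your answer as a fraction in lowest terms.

ABO cross AO × AB → offspring phenotypes: 1/2 A, 1/4 B, 1/4 AB.
Rh cross +/- × +/- → 3/4 Rh+, 1/4 Rh-.
Independent loci: P(type AB, Rh-positive) = 1/4 × 3/4 = 3/16.

3/16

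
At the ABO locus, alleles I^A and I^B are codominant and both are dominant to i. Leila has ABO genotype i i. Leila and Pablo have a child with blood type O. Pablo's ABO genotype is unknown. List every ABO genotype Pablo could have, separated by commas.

I^A i, I^B i, i i

For each candidate genotype of Pablo, check whether crossing it with i i can produce every observed child phenotype.
  I^A I^A → possible child types {A} ✗
  I^A I^B → possible child types {A, B} ✗
  I^A i → possible child types {O, A} ✓
  I^B I^B → possible child types {B} ✗
  I^B i → possible child types {O, B} ✓
  i i → possible child types {O} ✓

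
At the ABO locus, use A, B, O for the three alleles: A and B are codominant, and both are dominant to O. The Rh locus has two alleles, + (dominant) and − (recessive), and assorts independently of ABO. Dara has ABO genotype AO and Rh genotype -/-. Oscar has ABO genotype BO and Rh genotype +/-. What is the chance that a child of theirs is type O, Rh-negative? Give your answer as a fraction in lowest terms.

ABO cross AO × BO → offspring phenotypes: 1/4 O, 1/4 A, 1/4 B, 1/4 AB.
Rh cross -/- × +/- → 1/2 Rh+, 1/2 Rh-.
Independent loci: P(type O, Rh-negative) = 1/4 × 1/2 = 1/8.

1/8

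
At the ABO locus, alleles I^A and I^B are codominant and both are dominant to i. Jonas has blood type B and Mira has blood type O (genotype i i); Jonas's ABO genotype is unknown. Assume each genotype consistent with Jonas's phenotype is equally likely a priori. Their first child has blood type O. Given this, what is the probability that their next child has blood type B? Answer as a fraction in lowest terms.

1/2

Possible genotypes: Jonas ∈ {I^B I^B, I^B i}; Mira ∈ {i i}.
Weight each parental genotype pair by prior × P(type-O child):
  I^B i × i i: posterior weight 1; P(next child type B) = 1/2.
Weighted sum = 1/2.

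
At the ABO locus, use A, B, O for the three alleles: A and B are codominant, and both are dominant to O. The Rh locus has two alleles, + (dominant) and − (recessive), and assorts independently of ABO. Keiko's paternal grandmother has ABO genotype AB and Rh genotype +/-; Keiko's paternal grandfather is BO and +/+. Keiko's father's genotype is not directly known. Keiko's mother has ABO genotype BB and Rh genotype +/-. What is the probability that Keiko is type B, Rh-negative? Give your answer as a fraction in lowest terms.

3/32

Keiko's father's ABO genotype from AB × BO: 1/4 AB, 1/4 AO, 1/4 BB, 1/4 BO.
Crossing each possibility with the mother BB and summing P(type B): 1/4·1/2 + 1/4·1/2 + 1/4·1 + 1/4·1 = 3/4.
Similarly for Rh via the father's Rh distribution: P(Rh-) = 1/8.
Independent loci: 3/4 × 1/8 = 3/32.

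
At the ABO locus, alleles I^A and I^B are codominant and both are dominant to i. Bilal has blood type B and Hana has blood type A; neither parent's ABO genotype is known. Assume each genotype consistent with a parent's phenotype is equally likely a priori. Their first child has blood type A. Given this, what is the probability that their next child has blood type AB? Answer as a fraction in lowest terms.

Possible genotypes: Bilal ∈ {I^B I^B, I^B i}; Hana ∈ {I^A I^A, I^A i}.
Weight each parental genotype pair by prior × P(type-A child):
  I^B i × I^A I^A: posterior weight 2/3; P(next child type AB) = 1/2.
  I^B i × I^A i: posterior weight 1/3; P(next child type AB) = 1/4.
Weighted sum = 5/12.

5/12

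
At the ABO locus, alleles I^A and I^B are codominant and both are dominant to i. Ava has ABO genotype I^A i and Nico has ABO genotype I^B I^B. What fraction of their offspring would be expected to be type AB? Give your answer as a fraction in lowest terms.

1/2

ABO cross I^A i × I^B I^B → offspring phenotypes: 1/2 B, 1/2 AB.
So P(type AB) = 1/2.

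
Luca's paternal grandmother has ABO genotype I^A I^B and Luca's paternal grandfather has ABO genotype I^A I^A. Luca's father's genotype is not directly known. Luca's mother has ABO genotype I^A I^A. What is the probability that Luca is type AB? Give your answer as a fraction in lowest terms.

1/4

Luca's father's ABO genotype from I^A I^B × I^A I^A: 1/2 I^A I^A, 1/2 I^A I^B.
Crossing each possibility with the mother I^A I^A and summing P(type AB): 1/2·0 + 1/2·1/2 = 1/4.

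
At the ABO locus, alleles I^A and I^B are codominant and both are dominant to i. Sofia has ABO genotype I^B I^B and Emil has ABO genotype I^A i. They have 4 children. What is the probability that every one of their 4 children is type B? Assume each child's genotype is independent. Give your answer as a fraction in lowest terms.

1/16

ABO cross I^B I^B × I^A i → 1/2 B, 1/2 AB.
So P(type B) = 1/2 per child.
All 4 independent: (1/2)^4 = 1/16.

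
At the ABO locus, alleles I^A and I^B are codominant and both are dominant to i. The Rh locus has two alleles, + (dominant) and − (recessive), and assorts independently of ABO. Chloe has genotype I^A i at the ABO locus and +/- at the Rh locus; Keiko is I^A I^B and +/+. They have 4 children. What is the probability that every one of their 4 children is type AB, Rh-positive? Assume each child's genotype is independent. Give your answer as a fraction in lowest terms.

ABO cross I^A i × I^A I^B → 1/2 A, 1/4 B, 1/4 AB.
Rh cross +/- × +/+ → 1 Rh+; so P(type AB, Rh-positive) = 1/4 × 1 = 1/4 per child.
All 4 independent: (1/4)^4 = 1/256.

1/256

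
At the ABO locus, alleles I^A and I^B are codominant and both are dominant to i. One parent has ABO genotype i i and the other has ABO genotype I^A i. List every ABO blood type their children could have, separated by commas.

O, A

Gametes from i i × I^A i give offspring ABO genotypes I^A i, i i, i.e. phenotypes O, A.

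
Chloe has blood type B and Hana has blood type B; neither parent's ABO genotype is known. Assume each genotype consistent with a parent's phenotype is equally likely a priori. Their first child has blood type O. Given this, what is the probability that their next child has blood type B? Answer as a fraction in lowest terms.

3/4

Possible genotypes: Chloe ∈ {BB, BO}; Hana ∈ {BB, BO}.
Weight each parental genotype pair by prior × P(type-O child):
  BO × BO: posterior weight 1; P(next child type B) = 3/4.
Weighted sum = 3/4.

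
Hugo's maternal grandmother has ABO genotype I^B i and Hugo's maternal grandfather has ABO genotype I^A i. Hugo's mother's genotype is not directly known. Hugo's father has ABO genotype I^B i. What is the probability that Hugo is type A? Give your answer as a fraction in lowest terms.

Hugo's mother's ABO genotype from I^B i × I^A i: 1/4 I^A I^B, 1/4 I^A i, 1/4 I^B i, 1/4 i i.
Crossing each possibility with the father I^B i and summing P(type A): 1/4·1/4 + 1/4·1/4 + 1/4·0 + 1/4·0 = 1/8.

1/8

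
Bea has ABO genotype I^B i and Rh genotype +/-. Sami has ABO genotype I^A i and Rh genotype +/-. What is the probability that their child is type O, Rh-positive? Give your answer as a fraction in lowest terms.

ABO cross I^B i × I^A i → offspring phenotypes: 1/4 O, 1/4 A, 1/4 B, 1/4 AB.
Rh cross +/- × +/- → 3/4 Rh+, 1/4 Rh-.
Independent loci: P(type O, Rh-positive) = 1/4 × 3/4 = 3/16.

3/16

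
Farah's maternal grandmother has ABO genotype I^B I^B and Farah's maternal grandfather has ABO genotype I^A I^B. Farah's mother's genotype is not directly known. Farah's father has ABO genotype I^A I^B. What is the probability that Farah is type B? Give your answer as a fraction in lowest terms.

3/8

Farah's mother's ABO genotype from I^B I^B × I^A I^B: 1/2 I^A I^B, 1/2 I^B I^B.
Crossing each possibility with the father I^A I^B and summing P(type B): 1/2·1/4 + 1/2·1/2 = 3/8.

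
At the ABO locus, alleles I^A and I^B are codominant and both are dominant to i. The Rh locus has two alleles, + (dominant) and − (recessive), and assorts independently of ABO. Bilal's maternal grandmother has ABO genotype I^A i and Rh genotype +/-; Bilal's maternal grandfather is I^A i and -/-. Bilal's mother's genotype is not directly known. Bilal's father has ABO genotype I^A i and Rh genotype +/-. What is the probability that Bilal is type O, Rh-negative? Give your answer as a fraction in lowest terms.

Bilal's mother's ABO genotype from I^A i × I^A i: 1/4 I^A I^A, 1/2 I^A i, 1/4 i i.
Crossing each possibility with the father I^A i and summing P(type O): 1/4·0 + 1/2·1/4 + 1/4·1/2 = 1/4.
Similarly for Rh via the mother's Rh distribution: P(Rh-) = 3/8.
Independent loci: 1/4 × 3/8 = 3/32.

3/32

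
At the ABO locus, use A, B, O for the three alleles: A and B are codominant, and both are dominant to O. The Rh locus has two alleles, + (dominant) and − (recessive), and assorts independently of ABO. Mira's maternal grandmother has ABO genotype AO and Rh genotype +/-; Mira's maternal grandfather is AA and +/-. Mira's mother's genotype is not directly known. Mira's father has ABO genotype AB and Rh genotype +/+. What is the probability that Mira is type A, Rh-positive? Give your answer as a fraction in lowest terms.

Mira's mother's ABO genotype from AO × AA: 1/2 AA, 1/2 AO.
Crossing each possibility with the father AB and summing P(type A): 1/2·1/2 + 1/2·1/2 = 1/2.
Similarly for Rh via the mother's Rh distribution: P(Rh+) = 1.
Independent loci: 1/2 × 1 = 1/2.

1/2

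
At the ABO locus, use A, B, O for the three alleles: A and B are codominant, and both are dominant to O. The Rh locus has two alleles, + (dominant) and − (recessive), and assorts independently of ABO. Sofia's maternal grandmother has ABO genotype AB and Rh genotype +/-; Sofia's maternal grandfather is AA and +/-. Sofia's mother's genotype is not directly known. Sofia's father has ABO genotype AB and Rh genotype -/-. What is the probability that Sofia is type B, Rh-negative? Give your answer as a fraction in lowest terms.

Sofia's mother's ABO genotype from AB × AA: 1/2 AA, 1/2 AB.
Crossing each possibility with the father AB and summing P(type B): 1/2·0 + 1/2·1/4 = 1/8.
Similarly for Rh via the mother's Rh distribution: P(Rh-) = 1/2.
Independent loci: 1/8 × 1/2 = 1/16.

1/16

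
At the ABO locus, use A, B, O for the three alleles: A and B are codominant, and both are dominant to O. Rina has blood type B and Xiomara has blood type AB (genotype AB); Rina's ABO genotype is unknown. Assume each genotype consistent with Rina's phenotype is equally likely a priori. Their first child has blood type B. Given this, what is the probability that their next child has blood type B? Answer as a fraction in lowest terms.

Possible genotypes: Rina ∈ {BB, BO}; Xiomara ∈ {AB}.
Weight each parental genotype pair by prior × P(type-B child):
  BB × AB: posterior weight 1/2; P(next child type B) = 1/2.
  BO × AB: posterior weight 1/2; P(next child type B) = 1/2.
Weighted sum = 1/2.

1/2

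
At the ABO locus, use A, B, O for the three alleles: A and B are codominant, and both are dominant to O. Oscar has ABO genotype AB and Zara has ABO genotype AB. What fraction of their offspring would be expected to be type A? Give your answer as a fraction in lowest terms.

1/4

ABO cross AB × AB → offspring phenotypes: 1/4 A, 1/4 B, 1/2 AB.
So P(type A) = 1/4.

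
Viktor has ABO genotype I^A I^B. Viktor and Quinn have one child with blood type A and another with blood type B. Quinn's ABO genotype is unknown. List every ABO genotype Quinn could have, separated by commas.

I^A I^B, I^A i, I^B i, i i

For each candidate genotype of Quinn, check whether crossing it with I^A I^B can produce every observed child phenotype.
  I^A I^A → possible child types {A, AB} ✗
  I^A I^B → possible child types {A, B, AB} ✓
  I^A i → possible child types {A, B, AB} ✓
  I^B I^B → possible child types {B, AB} ✗
  I^B i → possible child types {A, B, AB} ✓
  i i → possible child types {A, B} ✓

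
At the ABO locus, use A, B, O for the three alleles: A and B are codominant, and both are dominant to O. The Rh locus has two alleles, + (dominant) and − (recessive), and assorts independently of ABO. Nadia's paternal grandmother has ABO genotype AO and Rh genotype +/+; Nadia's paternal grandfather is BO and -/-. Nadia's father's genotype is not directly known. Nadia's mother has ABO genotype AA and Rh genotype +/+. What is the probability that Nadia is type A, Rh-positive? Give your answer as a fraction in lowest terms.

Nadia's father's ABO genotype from AO × BO: 1/4 AB, 1/4 AO, 1/4 BO, 1/4 OO.
Crossing each possibility with the mother AA and summing P(type A): 1/4·1/2 + 1/4·1 + 1/4·1/2 + 1/4·1 = 3/4.
Similarly for Rh via the father's Rh distribution: P(Rh+) = 1.
Independent loci: 3/4 × 1 = 3/4.

3/4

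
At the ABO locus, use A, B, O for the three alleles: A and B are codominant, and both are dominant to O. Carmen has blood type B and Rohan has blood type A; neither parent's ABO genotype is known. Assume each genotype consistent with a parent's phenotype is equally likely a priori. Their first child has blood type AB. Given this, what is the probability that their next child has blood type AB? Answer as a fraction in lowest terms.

25/36

Possible genotypes: Carmen ∈ {BB, BO}; Rohan ∈ {AA, AO}.
Weight each parental genotype pair by prior × P(type-AB child):
  BB × AA: posterior weight 4/9; P(next child type AB) = 1.
  BB × AO: posterior weight 2/9; P(next child type AB) = 1/2.
  BO × AA: posterior weight 2/9; P(next child type AB) = 1/2.
  BO × AO: posterior weight 1/9; P(next child type AB) = 1/4.
Weighted sum = 25/36.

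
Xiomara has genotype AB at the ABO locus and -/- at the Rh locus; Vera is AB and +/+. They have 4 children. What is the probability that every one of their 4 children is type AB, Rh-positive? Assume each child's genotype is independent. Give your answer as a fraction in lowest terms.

1/16

ABO cross AB × AB → 1/4 A, 1/4 B, 1/2 AB.
Rh cross -/- × +/+ → 1 Rh+; so P(type AB, Rh-positive) = 1/2 × 1 = 1/2 per child.
All 4 independent: (1/2)^4 = 1/16.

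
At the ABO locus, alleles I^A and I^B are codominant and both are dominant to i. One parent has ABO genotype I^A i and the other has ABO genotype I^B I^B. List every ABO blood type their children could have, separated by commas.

Gametes from I^A i × I^B I^B give offspring ABO genotypes I^A I^B, I^B i, i.e. phenotypes B, AB.

B, AB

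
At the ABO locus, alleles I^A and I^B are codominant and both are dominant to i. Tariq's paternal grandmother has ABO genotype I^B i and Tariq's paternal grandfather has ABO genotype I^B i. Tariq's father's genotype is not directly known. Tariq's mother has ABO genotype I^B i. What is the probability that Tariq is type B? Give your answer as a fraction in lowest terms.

3/4

Tariq's father's ABO genotype from I^B i × I^B i: 1/4 I^B I^B, 1/2 I^B i, 1/4 i i.
Crossing each possibility with the mother I^B i and summing P(type B): 1/4·1 + 1/2·3/4 + 1/4·1/2 = 3/4.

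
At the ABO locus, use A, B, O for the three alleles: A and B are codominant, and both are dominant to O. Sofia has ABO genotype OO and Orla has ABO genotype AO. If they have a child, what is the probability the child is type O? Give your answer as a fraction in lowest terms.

1/2

ABO cross OO × AO → offspring phenotypes: 1/2 O, 1/2 A.
So P(type O) = 1/2.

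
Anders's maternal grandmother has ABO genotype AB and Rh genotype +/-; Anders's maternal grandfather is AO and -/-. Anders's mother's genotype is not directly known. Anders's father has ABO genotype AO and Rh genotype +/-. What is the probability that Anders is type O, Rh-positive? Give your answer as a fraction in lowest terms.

5/64

Anders's mother's ABO genotype from AB × AO: 1/4 AA, 1/4 AB, 1/4 AO, 1/4 BO.
Crossing each possibility with the father AO and summing P(type O): 1/4·0 + 1/4·0 + 1/4·1/4 + 1/4·1/4 = 1/8.
Similarly for Rh via the mother's Rh distribution: P(Rh+) = 5/8.
Independent loci: 1/8 × 5/8 = 5/64.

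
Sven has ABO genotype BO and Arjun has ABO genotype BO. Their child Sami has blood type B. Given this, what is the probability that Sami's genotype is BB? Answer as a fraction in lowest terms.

1/3

Cross BO × BO → 1/4 BB, 1/2 BO, 1/4 OO.
Type-B genotypes among offspring: BB (1/4), BO (1/2); total 3/4.
P(BB | type B) = (1/4) / (3/4) = 1/3.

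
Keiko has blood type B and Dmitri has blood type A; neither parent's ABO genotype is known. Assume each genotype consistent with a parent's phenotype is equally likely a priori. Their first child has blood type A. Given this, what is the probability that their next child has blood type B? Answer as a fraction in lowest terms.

Possible genotypes: Keiko ∈ {BB, BO}; Dmitri ∈ {AA, AO}.
Weight each parental genotype pair by prior × P(type-A child):
  BO × AA: posterior weight 2/3; P(next child type B) = 0.
  BO × AO: posterior weight 1/3; P(next child type B) = 1/4.
Weighted sum = 1/12.

1/12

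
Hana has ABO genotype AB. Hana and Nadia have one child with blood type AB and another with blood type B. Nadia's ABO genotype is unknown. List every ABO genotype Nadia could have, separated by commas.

AB, AO, BB, BO

For each candidate genotype of Nadia, check whether crossing it with AB can produce every observed child phenotype.
  AA → possible child types {A, AB} ✗
  AB → possible child types {A, B, AB} ✓
  AO → possible child types {A, B, AB} ✓
  BB → possible child types {B, AB} ✓
  BO → possible child types {A, B, AB} ✓
  OO → possible child types {A, B} ✗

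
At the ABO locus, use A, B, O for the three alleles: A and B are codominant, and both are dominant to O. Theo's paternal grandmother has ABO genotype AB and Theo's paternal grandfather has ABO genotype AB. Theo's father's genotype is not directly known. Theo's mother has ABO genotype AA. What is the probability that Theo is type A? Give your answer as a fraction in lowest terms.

Theo's father's ABO genotype from AB × AB: 1/4 AA, 1/2 AB, 1/4 BB.
Crossing each possibility with the mother AA and summing P(type A): 1/4·1 + 1/2·1/2 + 1/4·0 = 1/2.

1/2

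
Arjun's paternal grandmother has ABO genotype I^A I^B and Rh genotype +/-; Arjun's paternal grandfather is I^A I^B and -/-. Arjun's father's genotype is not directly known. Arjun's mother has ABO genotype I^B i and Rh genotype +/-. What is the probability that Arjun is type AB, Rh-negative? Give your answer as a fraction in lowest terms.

Arjun's father's ABO genotype from I^A I^B × I^A I^B: 1/4 I^A I^A, 1/2 I^A I^B, 1/4 I^B I^B.
Crossing each possibility with the mother I^B i and summing P(type AB): 1/4·1/2 + 1/2·1/4 + 1/4·0 = 1/4.
Similarly for Rh via the father's Rh distribution: P(Rh-) = 3/8.
Independent loci: 1/4 × 3/8 = 3/32.

3/32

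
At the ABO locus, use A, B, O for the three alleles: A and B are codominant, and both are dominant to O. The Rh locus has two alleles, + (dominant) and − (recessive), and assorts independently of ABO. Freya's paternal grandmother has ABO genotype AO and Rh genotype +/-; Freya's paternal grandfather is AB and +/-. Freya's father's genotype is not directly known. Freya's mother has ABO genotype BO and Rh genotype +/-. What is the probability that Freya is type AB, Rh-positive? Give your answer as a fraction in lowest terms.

Freya's father's ABO genotype from AO × AB: 1/4 AA, 1/4 AB, 1/4 AO, 1/4 BO.
Crossing each possibility with the mother BO and summing P(type AB): 1/4·1/2 + 1/4·1/4 + 1/4·1/4 + 1/4·0 = 1/4.
Similarly for Rh via the father's Rh distribution: P(Rh+) = 3/4.
Independent loci: 1/4 × 3/4 = 3/16.

3/16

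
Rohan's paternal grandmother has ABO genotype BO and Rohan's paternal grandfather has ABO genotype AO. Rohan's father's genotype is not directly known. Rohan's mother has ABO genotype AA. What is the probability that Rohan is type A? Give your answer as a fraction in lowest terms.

Rohan's father's ABO genotype from BO × AO: 1/4 AB, 1/4 AO, 1/4 BO, 1/4 OO.
Crossing each possibility with the mother AA and summing P(type A): 1/4·1/2 + 1/4·1 + 1/4·1/2 + 1/4·1 = 3/4.

3/4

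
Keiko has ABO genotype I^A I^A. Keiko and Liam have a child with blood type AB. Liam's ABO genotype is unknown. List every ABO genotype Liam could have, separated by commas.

For each candidate genotype of Liam, check whether crossing it with I^A I^A can produce every observed child phenotype.
  I^A I^A → possible child types {A} ✗
  I^A I^B → possible child types {A, AB} ✓
  I^A i → possible child types {A} ✗
  I^B I^B → possible child types {AB} ✓
  I^B i → possible child types {A, AB} ✓
  i i → possible child types {A} ✗

I^A I^B, I^B I^B, I^B i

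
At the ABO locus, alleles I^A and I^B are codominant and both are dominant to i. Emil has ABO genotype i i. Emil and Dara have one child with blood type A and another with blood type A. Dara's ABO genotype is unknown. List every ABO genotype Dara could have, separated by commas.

For each candidate genotype of Dara, check whether crossing it with i i can produce every observed child phenotype.
  I^A I^A → possible child types {A} ✓
  I^A I^B → possible child types {A, B} ✓
  I^A i → possible child types {O, A} ✓
  I^B I^B → possible child types {B} ✗
  I^B i → possible child types {O, B} ✗
  i i → possible child types {O} ✗

I^A I^A, I^A I^B, I^A i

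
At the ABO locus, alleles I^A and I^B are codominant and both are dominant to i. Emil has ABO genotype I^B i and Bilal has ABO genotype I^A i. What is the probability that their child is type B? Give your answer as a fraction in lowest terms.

ABO cross I^B i × I^A i → offspring phenotypes: 1/4 O, 1/4 A, 1/4 B, 1/4 AB.
So P(type B) = 1/4.

1/4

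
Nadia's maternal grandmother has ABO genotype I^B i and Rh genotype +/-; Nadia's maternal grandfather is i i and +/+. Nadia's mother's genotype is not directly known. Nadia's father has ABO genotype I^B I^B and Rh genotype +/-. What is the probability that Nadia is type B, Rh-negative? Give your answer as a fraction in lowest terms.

Nadia's mother's ABO genotype from I^B i × i i: 1/2 I^B i, 1/2 i i.
Crossing each possibility with the father I^B I^B and summing P(type B): 1/2·1 + 1/2·1 = 1.
Similarly for Rh via the mother's Rh distribution: P(Rh-) = 1/8.
Independent loci: 1 × 1/8 = 1/8.

1/8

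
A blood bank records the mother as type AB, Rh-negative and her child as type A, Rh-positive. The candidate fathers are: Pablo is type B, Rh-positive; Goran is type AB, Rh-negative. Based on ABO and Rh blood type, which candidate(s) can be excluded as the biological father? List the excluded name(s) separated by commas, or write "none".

A candidate is excluded only if no genotype consistent with his phenotype could produce a type A, Rh-positive child with a type AB, Rh-negative mother.
Goran (type AB, Rh-): no genotype consistent with that phenotype can produce a type-A Rh+ child with a type-AB mother.

Goran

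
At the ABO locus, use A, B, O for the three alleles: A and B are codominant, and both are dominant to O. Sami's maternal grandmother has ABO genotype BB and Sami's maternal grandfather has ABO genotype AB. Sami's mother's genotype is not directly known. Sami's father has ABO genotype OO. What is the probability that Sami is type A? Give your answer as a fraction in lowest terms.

1/4

Sami's mother's ABO genotype from BB × AB: 1/2 AB, 1/2 BB.
Crossing each possibility with the father OO and summing P(type A): 1/2·1/2 + 1/2·0 = 1/4.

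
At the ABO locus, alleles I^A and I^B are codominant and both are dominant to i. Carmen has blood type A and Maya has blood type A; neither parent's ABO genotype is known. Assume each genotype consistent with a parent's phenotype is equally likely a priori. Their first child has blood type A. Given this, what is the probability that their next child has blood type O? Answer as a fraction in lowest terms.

Possible genotypes: Carmen ∈ {I^A I^A, I^A i}; Maya ∈ {I^A I^A, I^A i}.
Weight each parental genotype pair by prior × P(type-A child):
  I^A I^A × I^A I^A: posterior weight 4/15; P(next child type O) = 0.
  I^A I^A × I^A i: posterior weight 4/15; P(next child type O) = 0.
  I^A i × I^A I^A: posterior weight 4/15; P(next child type O) = 0.
  I^A i × I^A i: posterior weight 1/5; P(next child type O) = 1/4.
Weighted sum = 1/20.

1/20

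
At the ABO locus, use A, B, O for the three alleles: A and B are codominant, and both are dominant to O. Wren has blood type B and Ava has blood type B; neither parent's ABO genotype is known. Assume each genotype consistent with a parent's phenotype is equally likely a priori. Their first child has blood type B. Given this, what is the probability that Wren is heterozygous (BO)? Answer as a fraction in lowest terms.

Possible genotypes: Wren ∈ {BB, BO}; Ava ∈ {BB, BO}.
Weight each parental genotype pair by prior × P(type-B child):
  BB × BB: posterior weight 4/15.
  BB × BO: posterior weight 4/15.
  BO × BB: posterior weight 4/15.
  BO × BO: posterior weight 1/5.
Sum the posterior weight over pairs where Wren is BO: 7/15.

7/15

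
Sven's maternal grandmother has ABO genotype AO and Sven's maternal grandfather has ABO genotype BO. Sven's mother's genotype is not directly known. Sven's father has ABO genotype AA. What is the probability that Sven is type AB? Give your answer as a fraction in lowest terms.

Sven's mother's ABO genotype from AO × BO: 1/4 AB, 1/4 AO, 1/4 BO, 1/4 OO.
Crossing each possibility with the father AA and summing P(type AB): 1/4·1/2 + 1/4·0 + 1/4·1/2 + 1/4·0 = 1/4.

1/4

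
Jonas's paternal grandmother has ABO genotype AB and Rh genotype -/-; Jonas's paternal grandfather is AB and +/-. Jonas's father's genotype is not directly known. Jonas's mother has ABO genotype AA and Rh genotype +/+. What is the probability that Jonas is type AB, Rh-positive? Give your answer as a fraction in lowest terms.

Jonas's father's ABO genotype from AB × AB: 1/4 AA, 1/2 AB, 1/4 BB.
Crossing each possibility with the mother AA and summing P(type AB): 1/4·0 + 1/2·1/2 + 1/4·1 = 1/2.
Similarly for Rh via the father's Rh distribution: P(Rh+) = 1.
Independent loci: 1/2 × 1 = 1/2.

1/2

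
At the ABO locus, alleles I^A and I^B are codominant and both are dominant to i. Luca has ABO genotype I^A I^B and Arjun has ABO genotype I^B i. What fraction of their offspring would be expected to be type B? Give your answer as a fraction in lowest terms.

ABO cross I^A I^B × I^B i → offspring phenotypes: 1/4 A, 1/2 B, 1/4 AB.
So P(type B) = 1/2.

1/2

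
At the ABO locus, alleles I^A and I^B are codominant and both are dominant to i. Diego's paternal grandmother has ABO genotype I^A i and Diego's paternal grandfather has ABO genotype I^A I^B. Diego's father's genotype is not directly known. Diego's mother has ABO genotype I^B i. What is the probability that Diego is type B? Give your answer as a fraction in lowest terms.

Diego's father's ABO genotype from I^A i × I^A I^B: 1/4 I^A I^A, 1/4 I^A I^B, 1/4 I^A i, 1/4 I^B i.
Crossing each possibility with the mother I^B i and summing P(type B): 1/4·0 + 1/4·1/2 + 1/4·1/4 + 1/4·3/4 = 3/8.

3/8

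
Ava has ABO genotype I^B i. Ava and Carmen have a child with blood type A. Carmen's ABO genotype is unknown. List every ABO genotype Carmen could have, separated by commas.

I^A I^A, I^A I^B, I^A i

For each candidate genotype of Carmen, check whether crossing it with I^B i can produce every observed child phenotype.
  I^A I^A → possible child types {A, AB} ✓
  I^A I^B → possible child types {A, B, AB} ✓
  I^A i → possible child types {O, A, B, AB} ✓
  I^B I^B → possible child types {B} ✗
  I^B i → possible child types {O, B} ✗
  i i → possible child types {O, B} ✗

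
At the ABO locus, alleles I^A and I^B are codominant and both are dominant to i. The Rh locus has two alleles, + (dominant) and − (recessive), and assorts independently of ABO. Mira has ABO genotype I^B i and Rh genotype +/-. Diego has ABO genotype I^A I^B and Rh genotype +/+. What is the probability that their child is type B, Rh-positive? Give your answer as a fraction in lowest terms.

ABO cross I^B i × I^A I^B → offspring phenotypes: 1/4 A, 1/2 B, 1/4 AB.
Rh cross +/- × +/+ → 1 Rh+.
Independent loci: P(type B, Rh-positive) = 1/2 × 1 = 1/2.

1/2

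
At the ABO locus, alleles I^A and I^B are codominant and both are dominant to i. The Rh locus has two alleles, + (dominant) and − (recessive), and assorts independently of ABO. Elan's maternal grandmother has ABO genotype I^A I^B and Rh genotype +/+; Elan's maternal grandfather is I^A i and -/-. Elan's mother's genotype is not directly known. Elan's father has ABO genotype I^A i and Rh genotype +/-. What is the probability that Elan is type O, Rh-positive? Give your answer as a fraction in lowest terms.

Elan's mother's ABO genotype from I^A I^B × I^A i: 1/4 I^A I^A, 1/4 I^A I^B, 1/4 I^A i, 1/4 I^B i.
Crossing each possibility with the father I^A i and summing P(type O): 1/4·0 + 1/4·0 + 1/4·1/4 + 1/4·1/4 = 1/8.
Similarly for Rh via the mother's Rh distribution: P(Rh+) = 3/4.
Independent loci: 1/8 × 3/4 = 3/32.

3/32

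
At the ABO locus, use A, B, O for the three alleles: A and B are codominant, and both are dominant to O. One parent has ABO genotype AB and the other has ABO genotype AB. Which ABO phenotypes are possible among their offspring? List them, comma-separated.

A, B, AB

Gametes from AB × AB give offspring ABO genotypes AA, AB, BB, i.e. phenotypes A, B, AB.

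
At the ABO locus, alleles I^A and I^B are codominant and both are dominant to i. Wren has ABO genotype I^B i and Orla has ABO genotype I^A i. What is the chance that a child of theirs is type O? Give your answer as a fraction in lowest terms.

1/4

ABO cross I^B i × I^A i → offspring phenotypes: 1/4 O, 1/4 A, 1/4 B, 1/4 AB.
So P(type O) = 1/4.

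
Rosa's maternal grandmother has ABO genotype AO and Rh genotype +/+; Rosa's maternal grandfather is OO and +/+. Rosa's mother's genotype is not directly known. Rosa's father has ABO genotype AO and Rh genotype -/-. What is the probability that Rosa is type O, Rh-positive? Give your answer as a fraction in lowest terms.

Rosa's mother's ABO genotype from AO × OO: 1/2 AO, 1/2 OO.
Crossing each possibility with the father AO and summing P(type O): 1/2·1/4 + 1/2·1/2 = 3/8.
Similarly for Rh via the mother's Rh distribution: P(Rh+) = 1.
Independent loci: 3/8 × 1 = 3/8.

3/8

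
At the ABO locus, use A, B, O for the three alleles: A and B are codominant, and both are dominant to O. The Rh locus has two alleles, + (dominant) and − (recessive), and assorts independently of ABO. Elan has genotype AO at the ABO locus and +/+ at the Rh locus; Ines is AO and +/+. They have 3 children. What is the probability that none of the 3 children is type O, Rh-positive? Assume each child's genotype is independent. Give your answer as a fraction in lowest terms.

ABO cross AO × AO → 1/4 O, 3/4 A.
Rh cross +/+ × +/+ → 1 Rh+; so P(type O, Rh-positive) = 1/4 × 1 = 1/4 per child.
P(not type O, Rh-positive) = 3/4 for one child; (3/4)^3 = 27/64.

27/64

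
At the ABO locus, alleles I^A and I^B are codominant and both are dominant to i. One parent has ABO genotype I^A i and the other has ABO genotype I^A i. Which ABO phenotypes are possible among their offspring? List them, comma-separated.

Gametes from I^A i × I^A i give offspring ABO genotypes I^A I^A, I^A i, i i, i.e. phenotypes O, A.

O, A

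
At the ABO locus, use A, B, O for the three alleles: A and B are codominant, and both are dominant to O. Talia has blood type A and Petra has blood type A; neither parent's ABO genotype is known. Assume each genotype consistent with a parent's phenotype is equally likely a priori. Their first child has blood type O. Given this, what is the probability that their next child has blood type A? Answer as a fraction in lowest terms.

3/4

Possible genotypes: Talia ∈ {AA, AO}; Petra ∈ {AA, AO}.
Weight each parental genotype pair by prior × P(type-O child):
  AO × AO: posterior weight 1; P(next child type A) = 3/4.
Weighted sum = 3/4.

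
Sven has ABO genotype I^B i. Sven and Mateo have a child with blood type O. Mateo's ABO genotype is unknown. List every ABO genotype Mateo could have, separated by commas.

For each candidate genotype of Mateo, check whether crossing it with I^B i can produce every observed child phenotype.
  I^A I^A → possible child types {A, AB} ✗
  I^A I^B → possible child types {A, B, AB} ✗
  I^A i → possible child types {O, A, B, AB} ✓
  I^B I^B → possible child types {B} ✗
  I^B i → possible child types {O, B} ✓
  i i → possible child types {O, B} ✓

I^A i, I^B i, i i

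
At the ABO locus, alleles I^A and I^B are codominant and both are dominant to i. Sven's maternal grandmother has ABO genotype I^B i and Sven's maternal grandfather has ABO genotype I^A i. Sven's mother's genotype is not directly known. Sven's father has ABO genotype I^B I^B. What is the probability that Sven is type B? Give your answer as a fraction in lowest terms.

3/4

Sven's mother's ABO genotype from I^B i × I^A i: 1/4 I^A I^B, 1/4 I^A i, 1/4 I^B i, 1/4 i i.
Crossing each possibility with the father I^B I^B and summing P(type B): 1/4·1/2 + 1/4·1/2 + 1/4·1 + 1/4·1 = 3/4.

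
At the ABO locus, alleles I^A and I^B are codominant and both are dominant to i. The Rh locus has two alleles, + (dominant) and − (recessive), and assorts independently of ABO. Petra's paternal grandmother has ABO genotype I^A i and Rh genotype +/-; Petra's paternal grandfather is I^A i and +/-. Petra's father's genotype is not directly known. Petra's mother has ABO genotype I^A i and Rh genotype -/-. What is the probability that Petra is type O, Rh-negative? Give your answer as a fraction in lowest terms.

1/8

Petra's father's ABO genotype from I^A i × I^A i: 1/4 I^A I^A, 1/2 I^A i, 1/4 i i.
Crossing each possibility with the mother I^A i and summing P(type O): 1/4·0 + 1/2·1/4 + 1/4·1/2 = 1/4.
Similarly for Rh via the father's Rh distribution: P(Rh-) = 1/2.
Independent loci: 1/4 × 1/2 = 1/8.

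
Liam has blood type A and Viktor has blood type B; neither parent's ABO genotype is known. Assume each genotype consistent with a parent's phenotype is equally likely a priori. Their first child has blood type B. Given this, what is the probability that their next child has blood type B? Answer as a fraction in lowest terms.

5/12

Possible genotypes: Liam ∈ {I^A I^A, I^A i}; Viktor ∈ {I^B I^B, I^B i}.
Weight each parental genotype pair by prior × P(type-B child):
  I^A i × I^B I^B: posterior weight 2/3; P(next child type B) = 1/2.
  I^A i × I^B i: posterior weight 1/3; P(next child type B) = 1/4.
Weighted sum = 5/12.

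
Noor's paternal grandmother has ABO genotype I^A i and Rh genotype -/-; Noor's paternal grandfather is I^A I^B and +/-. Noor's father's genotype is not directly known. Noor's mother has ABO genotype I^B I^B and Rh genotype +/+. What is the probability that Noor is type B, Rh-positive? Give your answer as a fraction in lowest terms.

Noor's father's ABO genotype from I^A i × I^A I^B: 1/4 I^A I^A, 1/4 I^A I^B, 1/4 I^A i, 1/4 I^B i.
Crossing each possibility with the mother I^B I^B and summing P(type B): 1/4·0 + 1/4·1/2 + 1/4·1/2 + 1/4·1 = 1/2.
Similarly for Rh via the father's Rh distribution: P(Rh+) = 1.
Independent loci: 1/2 × 1 = 1/2.

1/2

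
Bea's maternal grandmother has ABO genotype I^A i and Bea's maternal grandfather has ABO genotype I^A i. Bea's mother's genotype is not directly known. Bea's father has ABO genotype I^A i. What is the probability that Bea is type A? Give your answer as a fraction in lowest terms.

3/4

Bea's mother's ABO genotype from I^A i × I^A i: 1/4 I^A I^A, 1/2 I^A i, 1/4 i i.
Crossing each possibility with the father I^A i and summing P(type A): 1/4·1 + 1/2·3/4 + 1/4·1/2 = 3/4.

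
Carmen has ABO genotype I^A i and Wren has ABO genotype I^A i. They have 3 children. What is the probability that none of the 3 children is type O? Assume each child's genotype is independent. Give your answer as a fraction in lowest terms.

ABO cross I^A i × I^A i → 1/4 O, 3/4 A.
So P(type O) = 1/4 per child.
P(not type O) = 3/4 for one child; (3/4)^3 = 27/64.

27/64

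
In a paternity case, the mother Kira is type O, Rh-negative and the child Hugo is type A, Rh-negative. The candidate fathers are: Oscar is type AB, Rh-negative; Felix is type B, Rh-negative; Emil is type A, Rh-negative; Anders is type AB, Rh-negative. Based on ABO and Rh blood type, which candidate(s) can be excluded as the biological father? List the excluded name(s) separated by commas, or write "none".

Felix

A candidate is excluded only if no genotype consistent with his phenotype could produce a type A, Rh-negative child with a type O, Rh-negative mother.
Felix (type B, Rh-): no genotype consistent with that phenotype can produce a type-A Rh- child with a type-O mother.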